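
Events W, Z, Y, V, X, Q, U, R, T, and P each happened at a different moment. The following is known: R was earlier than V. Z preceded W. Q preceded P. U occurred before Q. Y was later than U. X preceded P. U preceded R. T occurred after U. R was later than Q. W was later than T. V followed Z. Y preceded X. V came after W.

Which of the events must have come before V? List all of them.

Directly stated before V: R, W, and Z.
Q reaches V via Q → R → V.
T reaches V via T → W → V.
U reaches V via U → R → V.

Q, R, T, U, W, Z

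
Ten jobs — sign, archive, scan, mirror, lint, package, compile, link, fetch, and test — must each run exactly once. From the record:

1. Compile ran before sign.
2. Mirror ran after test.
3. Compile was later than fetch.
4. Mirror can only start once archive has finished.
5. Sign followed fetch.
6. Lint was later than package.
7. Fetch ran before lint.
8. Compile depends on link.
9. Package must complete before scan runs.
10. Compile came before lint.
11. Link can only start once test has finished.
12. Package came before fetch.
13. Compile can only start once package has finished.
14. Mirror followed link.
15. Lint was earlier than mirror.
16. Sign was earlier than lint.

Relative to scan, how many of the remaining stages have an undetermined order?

8

Forced before scan: package.
That leaves archive, compile, fetch, link, lint, mirror, sign, and test with no forced order relative to scan — 8.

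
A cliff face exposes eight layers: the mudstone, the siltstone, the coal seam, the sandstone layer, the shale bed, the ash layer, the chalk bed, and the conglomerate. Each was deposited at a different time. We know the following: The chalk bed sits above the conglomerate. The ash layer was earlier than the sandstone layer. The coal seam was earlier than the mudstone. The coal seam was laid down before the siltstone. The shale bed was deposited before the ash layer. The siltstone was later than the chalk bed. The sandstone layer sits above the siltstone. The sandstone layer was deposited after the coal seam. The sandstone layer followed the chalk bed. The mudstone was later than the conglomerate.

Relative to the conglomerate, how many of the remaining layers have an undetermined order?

Forced after the conglomerate: the chalk bed, the mudstone, the sandstone layer, and the siltstone.
That leaves the ash layer, the coal seam, and the shale bed with no forced order relative to the conglomerate — 3.

3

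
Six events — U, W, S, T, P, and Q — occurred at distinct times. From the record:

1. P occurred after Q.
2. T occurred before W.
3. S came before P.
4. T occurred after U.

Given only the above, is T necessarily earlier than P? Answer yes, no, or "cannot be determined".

No chain of stated constraints runs from T to P, and none runs from P to T either.
So the relative order of T and P is not fixed by the given facts.

cannot be determined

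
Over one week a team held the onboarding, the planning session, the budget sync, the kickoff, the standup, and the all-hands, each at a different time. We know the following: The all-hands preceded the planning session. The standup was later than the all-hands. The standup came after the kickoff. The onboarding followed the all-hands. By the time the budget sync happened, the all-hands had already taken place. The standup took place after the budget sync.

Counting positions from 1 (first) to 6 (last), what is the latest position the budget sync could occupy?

5

The budget sync must come before the standup — 1 meeting forced after it.
Everything else can be placed before the budget sync in some valid order, so the budget sync can sit as late as position 6 − 1 = 5.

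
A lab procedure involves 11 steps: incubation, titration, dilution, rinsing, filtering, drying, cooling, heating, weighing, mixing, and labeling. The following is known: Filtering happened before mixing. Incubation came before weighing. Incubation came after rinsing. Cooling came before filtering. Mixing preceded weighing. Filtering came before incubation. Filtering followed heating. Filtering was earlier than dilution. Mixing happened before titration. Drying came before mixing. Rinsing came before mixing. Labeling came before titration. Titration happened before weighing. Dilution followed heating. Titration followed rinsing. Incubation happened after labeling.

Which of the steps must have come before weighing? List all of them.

Directly stated before weighing: incubation, mixing, and titration.
Cooling reaches weighing via cooling → filtering → mixing → weighing.
Drying reaches weighing via drying → mixing → weighing.
Filtering reaches weighing via filtering → mixing → weighing.
Likewise heating, labeling, and rinsing each reach weighing by chaining the stated constraints.
No chain forces dilution ahead of weighing.

cooling, drying, filtering, heating, incubation, labeling, mixing, rinsing, titration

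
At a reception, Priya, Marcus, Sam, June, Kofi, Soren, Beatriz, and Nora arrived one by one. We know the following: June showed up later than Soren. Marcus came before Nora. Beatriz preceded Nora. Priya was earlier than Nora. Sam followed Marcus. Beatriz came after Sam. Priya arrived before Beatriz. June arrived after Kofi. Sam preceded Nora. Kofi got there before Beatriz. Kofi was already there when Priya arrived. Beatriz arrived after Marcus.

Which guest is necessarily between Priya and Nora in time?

Beatriz

Tracing the constraints gives Priya → Beatriz → Nora, so Beatriz sits after Priya and before Nora.
No other guest is forced both after Priya and before Nora.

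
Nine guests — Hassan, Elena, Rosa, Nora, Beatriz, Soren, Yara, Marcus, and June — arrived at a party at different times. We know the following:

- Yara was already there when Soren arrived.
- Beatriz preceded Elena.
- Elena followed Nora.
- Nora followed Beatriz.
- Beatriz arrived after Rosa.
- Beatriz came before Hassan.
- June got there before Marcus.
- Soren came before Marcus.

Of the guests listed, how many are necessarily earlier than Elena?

3

Directly stated before Elena: Beatriz and Nora.
Rosa reaches Elena via Rosa → Beatriz → Elena.
That's Beatriz, Nora, and Rosa — 3 in all.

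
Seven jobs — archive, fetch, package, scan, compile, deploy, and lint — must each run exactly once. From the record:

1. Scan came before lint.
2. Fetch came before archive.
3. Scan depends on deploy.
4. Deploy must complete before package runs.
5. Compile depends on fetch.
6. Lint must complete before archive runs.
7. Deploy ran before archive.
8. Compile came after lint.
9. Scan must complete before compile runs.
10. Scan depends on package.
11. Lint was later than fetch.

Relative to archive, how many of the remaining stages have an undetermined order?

1

Forced before archive: deploy, fetch, lint, package, and scan.
That leaves compile with no forced order relative to archive — 1.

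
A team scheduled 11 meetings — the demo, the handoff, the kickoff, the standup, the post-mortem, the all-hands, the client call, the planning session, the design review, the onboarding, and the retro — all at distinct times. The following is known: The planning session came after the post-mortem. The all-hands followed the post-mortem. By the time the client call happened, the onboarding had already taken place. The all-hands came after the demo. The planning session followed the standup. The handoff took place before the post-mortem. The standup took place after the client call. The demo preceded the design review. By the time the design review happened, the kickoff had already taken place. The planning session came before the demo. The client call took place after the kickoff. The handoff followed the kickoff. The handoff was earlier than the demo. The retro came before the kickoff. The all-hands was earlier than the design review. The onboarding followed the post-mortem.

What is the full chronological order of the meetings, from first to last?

The constraints fix every adjacent pair, so only one ordering works:
the retro → the kickoff → the handoff → the post-mortem → the onboarding → the client call → the standup → the planning session → the demo → the all-hands → the design review.

the retro, the kickoff, the handoff, the post-mortem, the onboarding, the client call, the standup, the planning session, the demo, the all-hands, the design review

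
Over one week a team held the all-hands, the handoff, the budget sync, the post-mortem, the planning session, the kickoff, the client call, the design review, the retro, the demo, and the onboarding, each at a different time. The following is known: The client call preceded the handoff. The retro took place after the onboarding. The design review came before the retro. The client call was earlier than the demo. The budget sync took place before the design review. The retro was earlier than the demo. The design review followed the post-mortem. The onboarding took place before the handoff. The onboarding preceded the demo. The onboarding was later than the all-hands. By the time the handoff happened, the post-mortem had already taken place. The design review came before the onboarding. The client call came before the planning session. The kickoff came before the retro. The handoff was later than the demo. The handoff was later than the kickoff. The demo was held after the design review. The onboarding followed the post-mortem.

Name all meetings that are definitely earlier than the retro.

Directly stated before the retro: the design review, the kickoff, and the onboarding.
The all-hands reaches the retro via the all-hands → the onboarding → the retro.
The budget sync reaches the retro via the budget sync → the design review → the retro.
The post-mortem reaches the retro via the post-mortem → the design review → the retro.
No chain forces the planning session (or any of the others) ahead of the retro.

the all-hands, the budget sync, the design review, the kickoff, the onboarding, the post-mortem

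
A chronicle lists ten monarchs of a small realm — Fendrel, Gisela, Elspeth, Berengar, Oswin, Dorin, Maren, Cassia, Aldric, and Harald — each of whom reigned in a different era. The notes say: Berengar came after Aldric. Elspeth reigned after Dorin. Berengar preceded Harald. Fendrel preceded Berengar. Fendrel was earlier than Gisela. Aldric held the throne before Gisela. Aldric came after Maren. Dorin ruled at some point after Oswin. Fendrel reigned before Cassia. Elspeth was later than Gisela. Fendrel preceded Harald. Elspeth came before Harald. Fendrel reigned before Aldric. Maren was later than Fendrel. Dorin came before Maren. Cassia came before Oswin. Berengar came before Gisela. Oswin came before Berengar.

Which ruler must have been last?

Harald

Every other ruler has a chain of constraints placing them before Harald, so Harald is last.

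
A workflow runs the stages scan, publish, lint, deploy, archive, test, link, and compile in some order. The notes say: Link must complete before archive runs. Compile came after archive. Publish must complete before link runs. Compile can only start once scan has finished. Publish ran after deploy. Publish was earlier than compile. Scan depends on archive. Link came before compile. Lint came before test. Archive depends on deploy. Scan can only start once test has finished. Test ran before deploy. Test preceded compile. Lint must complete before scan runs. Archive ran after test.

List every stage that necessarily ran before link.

Directly stated before link: publish.
Deploy reaches link via deploy → publish → link.
Lint reaches link via lint → test → deploy → publish → link.
Test reaches link via test → deploy → publish → link.
No chain forces archive (or any of the others) ahead of link.

deploy, lint, publish, test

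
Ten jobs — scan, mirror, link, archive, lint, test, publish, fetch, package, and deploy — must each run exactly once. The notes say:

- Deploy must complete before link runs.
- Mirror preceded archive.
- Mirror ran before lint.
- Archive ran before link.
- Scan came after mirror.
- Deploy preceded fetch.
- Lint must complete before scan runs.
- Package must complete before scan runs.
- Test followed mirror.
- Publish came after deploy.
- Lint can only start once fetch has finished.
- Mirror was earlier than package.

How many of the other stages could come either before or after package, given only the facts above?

7

Forced before package: mirror; forced after package: scan.
That leaves archive, deploy, fetch, link, lint, publish, and test with no forced order relative to package — 7.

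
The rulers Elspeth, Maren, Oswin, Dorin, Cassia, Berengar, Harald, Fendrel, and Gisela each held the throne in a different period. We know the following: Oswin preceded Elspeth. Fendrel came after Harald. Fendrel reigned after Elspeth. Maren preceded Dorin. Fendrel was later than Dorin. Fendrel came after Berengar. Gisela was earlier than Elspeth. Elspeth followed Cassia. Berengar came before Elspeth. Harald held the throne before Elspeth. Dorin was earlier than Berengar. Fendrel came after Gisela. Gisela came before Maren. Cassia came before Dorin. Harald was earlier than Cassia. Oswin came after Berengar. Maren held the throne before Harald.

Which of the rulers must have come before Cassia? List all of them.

Gisela, Harald, Maren

Directly stated before Cassia: Harald.
Gisela reaches Cassia via Gisela → Maren → Harald → Cassia.
Maren reaches Cassia via Maren → Harald → Cassia.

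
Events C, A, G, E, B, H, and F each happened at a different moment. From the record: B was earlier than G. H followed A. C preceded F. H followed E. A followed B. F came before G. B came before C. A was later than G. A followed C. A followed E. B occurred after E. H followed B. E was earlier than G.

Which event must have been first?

E has a chain of constraints placing it before every other event, so E must be first.

E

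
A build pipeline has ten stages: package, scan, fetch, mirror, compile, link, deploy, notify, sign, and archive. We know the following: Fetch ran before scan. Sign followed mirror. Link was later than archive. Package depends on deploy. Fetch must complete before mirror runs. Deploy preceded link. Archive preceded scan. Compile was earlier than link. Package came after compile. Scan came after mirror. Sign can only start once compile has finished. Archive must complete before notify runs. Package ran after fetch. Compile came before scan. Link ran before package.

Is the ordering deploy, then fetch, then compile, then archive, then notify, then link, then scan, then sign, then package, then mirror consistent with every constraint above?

no

The constraints require mirror before sign, but in the proposed sequence sign appears ahead of mirror. That one violation is enough.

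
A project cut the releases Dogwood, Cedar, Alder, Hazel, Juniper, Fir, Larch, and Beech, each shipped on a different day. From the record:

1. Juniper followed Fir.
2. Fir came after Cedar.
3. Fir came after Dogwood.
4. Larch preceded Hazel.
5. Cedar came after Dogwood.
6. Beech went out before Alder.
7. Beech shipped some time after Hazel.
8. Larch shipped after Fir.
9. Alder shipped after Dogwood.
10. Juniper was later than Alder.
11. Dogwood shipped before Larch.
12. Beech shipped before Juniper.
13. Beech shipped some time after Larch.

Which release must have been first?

Dogwood

Dogwood has a chain of constraints placing it before every other release, so Dogwood must be first.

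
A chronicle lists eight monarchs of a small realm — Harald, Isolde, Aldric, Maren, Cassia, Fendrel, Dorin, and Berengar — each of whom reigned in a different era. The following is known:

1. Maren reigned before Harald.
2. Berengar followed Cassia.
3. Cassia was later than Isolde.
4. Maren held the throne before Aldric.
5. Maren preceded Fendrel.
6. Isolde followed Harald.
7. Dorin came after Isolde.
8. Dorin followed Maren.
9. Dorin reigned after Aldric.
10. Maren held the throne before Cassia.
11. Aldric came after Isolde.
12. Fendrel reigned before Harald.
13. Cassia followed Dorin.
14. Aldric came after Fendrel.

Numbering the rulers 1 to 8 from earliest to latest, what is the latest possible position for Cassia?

7

Cassia must come before Berengar — 1 ruler forced after them.
Everything else can be placed before Cassia in some valid order, so Cassia can sit as late as position 8 − 1 = 7.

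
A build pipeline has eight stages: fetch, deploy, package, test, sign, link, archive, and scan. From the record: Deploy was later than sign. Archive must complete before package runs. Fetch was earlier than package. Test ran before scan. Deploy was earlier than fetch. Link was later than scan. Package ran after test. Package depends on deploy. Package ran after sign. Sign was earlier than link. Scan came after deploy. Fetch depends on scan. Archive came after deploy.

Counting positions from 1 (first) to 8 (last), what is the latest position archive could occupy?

Archive must come before package — 1 stage forced after it.
Everything else can be placed before archive in some valid order, so archive can sit as late as position 8 − 1 = 7.

7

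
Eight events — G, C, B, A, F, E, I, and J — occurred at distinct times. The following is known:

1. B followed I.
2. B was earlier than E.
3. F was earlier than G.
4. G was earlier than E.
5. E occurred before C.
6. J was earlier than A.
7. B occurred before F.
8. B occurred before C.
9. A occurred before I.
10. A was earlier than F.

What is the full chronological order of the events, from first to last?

The constraints fix every adjacent pair, so only one ordering works:
J → A → I → B → F → G → E → C.

J, A, I, B, F, G, E, C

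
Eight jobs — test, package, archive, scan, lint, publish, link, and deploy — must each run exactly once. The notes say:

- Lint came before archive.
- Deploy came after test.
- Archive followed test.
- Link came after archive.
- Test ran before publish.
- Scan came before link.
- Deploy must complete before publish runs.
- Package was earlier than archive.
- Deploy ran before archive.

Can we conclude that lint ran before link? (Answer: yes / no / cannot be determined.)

Chain the constraints: lint → archive → link. Each link is directly stated, so lint comes before link.

yes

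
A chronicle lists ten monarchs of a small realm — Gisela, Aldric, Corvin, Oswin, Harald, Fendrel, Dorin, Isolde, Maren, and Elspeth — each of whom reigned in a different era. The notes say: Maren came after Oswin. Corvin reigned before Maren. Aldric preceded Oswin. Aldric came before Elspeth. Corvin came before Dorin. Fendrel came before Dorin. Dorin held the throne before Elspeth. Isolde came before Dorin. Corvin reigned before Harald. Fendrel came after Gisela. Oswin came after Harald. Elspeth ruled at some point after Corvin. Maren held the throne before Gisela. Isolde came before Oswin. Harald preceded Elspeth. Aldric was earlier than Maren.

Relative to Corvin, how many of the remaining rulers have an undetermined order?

2

Forced after Corvin: Dorin, Elspeth, Fendrel, Gisela, Harald, Maren, and Oswin.
That leaves Aldric and Isolde with no forced order relative to Corvin — 2.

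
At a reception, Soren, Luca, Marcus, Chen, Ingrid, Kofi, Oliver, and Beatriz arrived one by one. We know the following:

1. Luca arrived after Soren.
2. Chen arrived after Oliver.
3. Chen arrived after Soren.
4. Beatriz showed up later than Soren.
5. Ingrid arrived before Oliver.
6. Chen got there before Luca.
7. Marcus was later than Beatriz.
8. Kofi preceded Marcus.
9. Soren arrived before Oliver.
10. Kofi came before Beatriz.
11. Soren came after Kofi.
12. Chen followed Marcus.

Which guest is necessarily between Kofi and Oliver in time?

Tracing the constraints gives Kofi → Soren → Oliver, so Soren sits after Kofi and before Oliver.
No other guest is forced both after Kofi and before Oliver.

Soren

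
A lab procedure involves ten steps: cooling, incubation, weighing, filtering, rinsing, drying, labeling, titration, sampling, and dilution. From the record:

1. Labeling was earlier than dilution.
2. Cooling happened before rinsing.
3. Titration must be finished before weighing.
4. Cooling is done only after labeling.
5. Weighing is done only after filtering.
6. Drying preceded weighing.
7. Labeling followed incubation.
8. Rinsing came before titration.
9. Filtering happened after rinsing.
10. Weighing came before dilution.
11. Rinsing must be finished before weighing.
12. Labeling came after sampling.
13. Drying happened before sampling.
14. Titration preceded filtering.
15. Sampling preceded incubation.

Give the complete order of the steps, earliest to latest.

The constraints fix every adjacent pair, so only one ordering works:
drying → sampling → incubation → labeling → cooling → rinsing → titration → filtering → weighing → dilution.

drying, sampling, incubation, labeling, cooling, rinsing, titration, filtering, weighing, dilution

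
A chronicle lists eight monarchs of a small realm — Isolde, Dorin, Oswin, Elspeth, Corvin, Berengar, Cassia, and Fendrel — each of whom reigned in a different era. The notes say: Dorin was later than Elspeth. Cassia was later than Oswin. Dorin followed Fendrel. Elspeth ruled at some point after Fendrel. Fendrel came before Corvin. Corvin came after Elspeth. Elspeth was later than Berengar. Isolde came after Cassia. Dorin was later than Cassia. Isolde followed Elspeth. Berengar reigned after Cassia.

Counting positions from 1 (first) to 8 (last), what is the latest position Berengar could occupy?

4

Berengar must come before Corvin, Dorin, Elspeth, and Isolde — 4 rulers forced after them.
Everything else can be placed before Berengar in some valid order, so Berengar can sit as late as position 8 − 4 = 4.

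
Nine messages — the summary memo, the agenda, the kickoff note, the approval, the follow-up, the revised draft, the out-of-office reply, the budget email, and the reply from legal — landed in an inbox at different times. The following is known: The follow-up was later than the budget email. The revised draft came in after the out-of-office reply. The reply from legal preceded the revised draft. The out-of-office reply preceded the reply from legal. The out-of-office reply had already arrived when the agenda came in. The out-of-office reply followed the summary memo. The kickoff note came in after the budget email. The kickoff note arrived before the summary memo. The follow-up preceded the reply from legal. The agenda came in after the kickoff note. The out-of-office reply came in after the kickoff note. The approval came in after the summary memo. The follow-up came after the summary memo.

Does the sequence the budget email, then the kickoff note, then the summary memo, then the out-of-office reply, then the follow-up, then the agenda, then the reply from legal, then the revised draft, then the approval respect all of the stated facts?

Check each stated constraint against the proposed order — e.g. the budget email is ahead of the follow-up; the summary memo is ahead of the approval. Every pair is in the required order; nothing is violated.

yes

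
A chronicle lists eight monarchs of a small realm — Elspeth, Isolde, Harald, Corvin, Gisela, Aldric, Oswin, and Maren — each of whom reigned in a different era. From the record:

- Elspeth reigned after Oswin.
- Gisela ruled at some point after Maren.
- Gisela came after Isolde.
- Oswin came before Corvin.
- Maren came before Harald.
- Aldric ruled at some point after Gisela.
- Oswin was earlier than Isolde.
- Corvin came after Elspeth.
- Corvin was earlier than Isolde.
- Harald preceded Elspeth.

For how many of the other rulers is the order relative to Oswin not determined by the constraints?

2

Forced after Oswin: Aldric, Corvin, Elspeth, Gisela, and Isolde.
That leaves Harald and Maren with no forced order relative to Oswin — 2.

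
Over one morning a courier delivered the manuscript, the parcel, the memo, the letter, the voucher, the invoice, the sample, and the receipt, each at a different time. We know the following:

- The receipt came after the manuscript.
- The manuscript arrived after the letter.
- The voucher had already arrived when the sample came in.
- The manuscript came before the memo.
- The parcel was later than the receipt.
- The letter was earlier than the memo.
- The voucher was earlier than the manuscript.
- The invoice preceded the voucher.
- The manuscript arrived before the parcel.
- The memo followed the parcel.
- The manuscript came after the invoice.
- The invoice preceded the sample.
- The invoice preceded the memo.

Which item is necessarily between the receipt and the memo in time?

Tracing the constraints gives the receipt → the parcel → the memo, so the parcel sits after the receipt and before the memo.
No other item is forced both after the receipt and before the memo.

the parcel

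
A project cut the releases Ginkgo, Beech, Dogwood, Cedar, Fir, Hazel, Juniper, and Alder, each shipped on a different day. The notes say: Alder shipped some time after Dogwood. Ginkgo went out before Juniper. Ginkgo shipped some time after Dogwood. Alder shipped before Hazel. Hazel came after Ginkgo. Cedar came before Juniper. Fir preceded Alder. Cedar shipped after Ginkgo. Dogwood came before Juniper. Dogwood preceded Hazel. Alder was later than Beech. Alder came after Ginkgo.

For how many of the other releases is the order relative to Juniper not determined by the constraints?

4

Forced before Juniper: Cedar, Dogwood, and Ginkgo.
That leaves Alder, Beech, Fir, and Hazel with no forced order relative to Juniper — 4.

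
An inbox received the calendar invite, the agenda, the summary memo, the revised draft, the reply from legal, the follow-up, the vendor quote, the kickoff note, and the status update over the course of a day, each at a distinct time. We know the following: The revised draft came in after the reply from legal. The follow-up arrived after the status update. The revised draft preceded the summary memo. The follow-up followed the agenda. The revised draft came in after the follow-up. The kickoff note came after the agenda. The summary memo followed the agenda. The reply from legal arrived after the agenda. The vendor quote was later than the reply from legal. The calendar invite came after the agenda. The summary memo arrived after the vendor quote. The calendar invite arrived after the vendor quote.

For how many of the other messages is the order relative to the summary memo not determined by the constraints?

Forced before the summary memo: the agenda, the follow-up, the reply from legal, the revised draft, the status update, and the vendor quote.
That leaves the calendar invite and the kickoff note with no forced order relative to the summary memo — 2.

2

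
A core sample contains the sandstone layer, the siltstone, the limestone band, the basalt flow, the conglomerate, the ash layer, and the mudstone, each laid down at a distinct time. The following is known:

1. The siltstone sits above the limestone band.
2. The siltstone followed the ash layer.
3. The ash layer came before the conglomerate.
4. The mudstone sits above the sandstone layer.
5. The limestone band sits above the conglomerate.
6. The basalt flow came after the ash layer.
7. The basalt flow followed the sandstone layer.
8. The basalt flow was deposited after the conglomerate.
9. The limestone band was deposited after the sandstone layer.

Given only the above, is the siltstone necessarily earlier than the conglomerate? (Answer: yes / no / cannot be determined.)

Tracing the constraints gives the conglomerate → the limestone band → the siltstone, so the conglomerate must come before the siltstone.
That means the siltstone cannot be before the conglomerate.

no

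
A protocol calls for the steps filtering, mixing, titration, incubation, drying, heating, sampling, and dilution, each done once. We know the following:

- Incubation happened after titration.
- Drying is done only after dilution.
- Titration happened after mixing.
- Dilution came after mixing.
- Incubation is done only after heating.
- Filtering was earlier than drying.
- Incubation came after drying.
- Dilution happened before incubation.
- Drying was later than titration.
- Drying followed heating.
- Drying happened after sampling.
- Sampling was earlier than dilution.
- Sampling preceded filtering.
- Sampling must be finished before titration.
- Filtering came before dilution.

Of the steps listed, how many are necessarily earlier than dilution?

3

Directly stated before dilution: filtering, mixing, and sampling.
No chain forces incubation (or any of the others) ahead of dilution.
That's filtering, mixing, and sampling — 3 in all.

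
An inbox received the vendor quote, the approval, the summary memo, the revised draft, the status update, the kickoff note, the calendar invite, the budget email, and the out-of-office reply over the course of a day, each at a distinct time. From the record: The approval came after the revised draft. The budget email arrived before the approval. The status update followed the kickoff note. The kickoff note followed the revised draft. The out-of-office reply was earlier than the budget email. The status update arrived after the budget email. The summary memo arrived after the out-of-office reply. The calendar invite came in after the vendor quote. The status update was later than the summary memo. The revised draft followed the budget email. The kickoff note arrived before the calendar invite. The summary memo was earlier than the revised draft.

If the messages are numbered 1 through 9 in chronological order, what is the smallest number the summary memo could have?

The out-of-office reply must come before the summary memo — 1 forced predecessor.
Nothing else is forced ahead of the summary memo, so its earliest slot is position 1 + 1 = 2.

2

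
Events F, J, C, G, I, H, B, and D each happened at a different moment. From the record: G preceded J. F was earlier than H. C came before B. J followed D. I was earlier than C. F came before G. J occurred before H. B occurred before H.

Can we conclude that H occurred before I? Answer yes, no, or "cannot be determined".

no

Tracing the constraints gives I → C → B → H, so I must come before H.
That means H cannot be before I.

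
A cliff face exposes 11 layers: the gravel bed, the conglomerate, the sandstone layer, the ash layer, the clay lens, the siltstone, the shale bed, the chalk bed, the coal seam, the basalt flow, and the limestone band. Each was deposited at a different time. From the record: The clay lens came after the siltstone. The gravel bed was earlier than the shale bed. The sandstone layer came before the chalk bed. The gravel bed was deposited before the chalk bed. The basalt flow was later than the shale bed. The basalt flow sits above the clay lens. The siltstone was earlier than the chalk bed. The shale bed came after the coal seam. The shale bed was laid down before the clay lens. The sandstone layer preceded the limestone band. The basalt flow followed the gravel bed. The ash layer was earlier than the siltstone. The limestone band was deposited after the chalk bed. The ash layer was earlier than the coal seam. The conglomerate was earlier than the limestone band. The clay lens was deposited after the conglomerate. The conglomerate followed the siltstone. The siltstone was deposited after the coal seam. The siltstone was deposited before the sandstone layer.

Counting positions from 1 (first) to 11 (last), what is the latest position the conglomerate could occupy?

8

The conglomerate must come before the basalt flow, the clay lens, and the limestone band — 3 layers forced after it.
Everything else can be placed before the conglomerate in some valid order, so the conglomerate can sit as late as position 11 − 3 = 8.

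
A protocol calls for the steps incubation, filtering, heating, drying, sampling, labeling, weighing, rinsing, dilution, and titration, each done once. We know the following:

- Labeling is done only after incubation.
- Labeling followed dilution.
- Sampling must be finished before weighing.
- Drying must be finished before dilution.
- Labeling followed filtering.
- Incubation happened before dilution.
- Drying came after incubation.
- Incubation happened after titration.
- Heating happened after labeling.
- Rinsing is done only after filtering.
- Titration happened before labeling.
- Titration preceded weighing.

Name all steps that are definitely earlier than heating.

Directly stated before heating: labeling.
Dilution reaches heating via dilution → labeling → heating.
Drying reaches heating via drying → dilution → labeling → heating.
Filtering reaches heating via filtering → labeling → heating.
Likewise incubation and titration each reach heating by chaining the stated constraints.
No chain forces rinsing (or any of the others) ahead of heating.

dilution, drying, filtering, incubation, labeling, titration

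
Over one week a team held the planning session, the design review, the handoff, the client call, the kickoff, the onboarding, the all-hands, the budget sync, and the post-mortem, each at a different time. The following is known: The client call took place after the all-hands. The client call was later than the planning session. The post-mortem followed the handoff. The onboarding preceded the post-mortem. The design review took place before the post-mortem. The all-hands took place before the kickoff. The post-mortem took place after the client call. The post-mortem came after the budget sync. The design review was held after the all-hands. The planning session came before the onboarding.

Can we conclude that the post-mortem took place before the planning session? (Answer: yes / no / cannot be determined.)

no

Tracing the constraints gives the planning session → the onboarding → the post-mortem, so the planning session must come before the post-mortem.
That means the post-mortem cannot be before the planning session.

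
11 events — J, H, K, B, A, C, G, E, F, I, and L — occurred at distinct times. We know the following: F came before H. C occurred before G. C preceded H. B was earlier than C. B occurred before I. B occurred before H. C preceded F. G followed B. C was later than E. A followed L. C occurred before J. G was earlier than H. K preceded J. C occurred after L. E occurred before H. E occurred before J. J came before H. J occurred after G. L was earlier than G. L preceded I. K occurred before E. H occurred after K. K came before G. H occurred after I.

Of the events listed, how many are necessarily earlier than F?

5

Directly stated before F: C.
B reaches F via B → C → F.
E reaches F via E → C → F.
K reaches F via K → E → C → F.
Likewise L reaches F by chaining the stated constraints.
No chain forces H (or any of the others) ahead of F.
That's B, C, E, K, and L — 5 in all.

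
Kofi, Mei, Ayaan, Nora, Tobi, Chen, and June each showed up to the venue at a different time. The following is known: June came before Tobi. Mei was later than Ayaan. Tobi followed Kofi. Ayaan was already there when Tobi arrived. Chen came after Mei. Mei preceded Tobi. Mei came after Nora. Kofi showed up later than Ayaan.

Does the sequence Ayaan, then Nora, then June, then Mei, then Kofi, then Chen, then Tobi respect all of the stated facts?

Check each stated constraint against the proposed order — e.g. June is ahead of Tobi; Ayaan is ahead of Tobi. Every pair is in the required order; nothing is violated.

yes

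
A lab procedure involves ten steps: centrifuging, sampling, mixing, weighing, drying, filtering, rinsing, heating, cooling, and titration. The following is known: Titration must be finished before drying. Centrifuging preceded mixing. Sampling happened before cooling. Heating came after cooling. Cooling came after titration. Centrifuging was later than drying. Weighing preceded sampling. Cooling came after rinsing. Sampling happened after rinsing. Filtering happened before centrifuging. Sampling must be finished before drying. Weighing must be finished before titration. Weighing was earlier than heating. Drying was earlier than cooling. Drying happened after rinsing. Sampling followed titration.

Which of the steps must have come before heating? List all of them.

cooling, drying, rinsing, sampling, titration, weighing

Directly stated before heating: cooling and weighing.
Drying reaches heating via drying → cooling → heating.
Rinsing reaches heating via rinsing → cooling → heating.
Sampling reaches heating via sampling → cooling → heating.
Likewise titration reaches heating by chaining the stated constraints.
No chain forces centrifuging (or any of the others) ahead of heating.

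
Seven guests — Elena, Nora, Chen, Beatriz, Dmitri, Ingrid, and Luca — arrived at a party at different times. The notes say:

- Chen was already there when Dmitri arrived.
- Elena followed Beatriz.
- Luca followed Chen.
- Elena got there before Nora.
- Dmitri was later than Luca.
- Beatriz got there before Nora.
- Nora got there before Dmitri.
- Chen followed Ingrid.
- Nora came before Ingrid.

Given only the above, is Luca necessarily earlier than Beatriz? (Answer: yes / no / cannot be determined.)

Tracing the constraints gives Beatriz → Nora → Ingrid → Chen → Luca, so Beatriz must come before Luca.
That means Luca cannot be before Beatriz.

no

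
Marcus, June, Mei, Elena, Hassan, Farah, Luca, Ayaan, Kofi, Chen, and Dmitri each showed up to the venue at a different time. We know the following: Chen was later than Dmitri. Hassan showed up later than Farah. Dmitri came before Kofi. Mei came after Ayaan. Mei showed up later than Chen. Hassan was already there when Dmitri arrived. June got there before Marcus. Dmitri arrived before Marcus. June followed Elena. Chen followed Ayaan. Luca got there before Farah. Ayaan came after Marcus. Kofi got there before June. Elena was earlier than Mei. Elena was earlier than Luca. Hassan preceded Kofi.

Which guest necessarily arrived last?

Every other guest has a chain of constraints placing them before Mei, so Mei is last.

Mei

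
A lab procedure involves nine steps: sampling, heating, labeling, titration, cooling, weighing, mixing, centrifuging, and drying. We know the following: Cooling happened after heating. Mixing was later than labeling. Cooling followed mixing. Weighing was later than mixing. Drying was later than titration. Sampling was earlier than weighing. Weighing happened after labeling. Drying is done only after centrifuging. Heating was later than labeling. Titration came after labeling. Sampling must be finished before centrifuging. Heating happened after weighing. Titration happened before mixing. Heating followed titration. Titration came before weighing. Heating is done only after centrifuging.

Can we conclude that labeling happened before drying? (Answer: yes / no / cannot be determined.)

Chain the constraints: labeling → titration → drying. Each link is directly stated, so labeling comes before drying.

yes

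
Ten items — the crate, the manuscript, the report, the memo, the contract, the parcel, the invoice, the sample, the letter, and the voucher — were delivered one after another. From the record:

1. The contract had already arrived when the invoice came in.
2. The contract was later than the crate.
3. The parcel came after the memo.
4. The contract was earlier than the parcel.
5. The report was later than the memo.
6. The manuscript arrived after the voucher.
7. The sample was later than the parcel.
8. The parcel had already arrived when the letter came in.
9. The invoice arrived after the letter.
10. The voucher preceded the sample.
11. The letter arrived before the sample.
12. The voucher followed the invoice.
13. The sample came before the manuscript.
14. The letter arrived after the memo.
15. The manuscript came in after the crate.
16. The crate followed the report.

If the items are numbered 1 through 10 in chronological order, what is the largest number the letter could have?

6

The letter must come before the invoice, the manuscript, the sample, and the voucher — 4 items forced after it.
Everything else can be placed before the letter in some valid order, so the letter can sit as late as position 10 − 4 = 6.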